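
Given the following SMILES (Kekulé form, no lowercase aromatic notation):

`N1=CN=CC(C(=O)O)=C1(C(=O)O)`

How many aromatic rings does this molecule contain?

1

The SMILES encodes a six-membered ring with nitrogens at positions 1 and 3 and three alternating double bonds.
The 6-membered ring with two nitrogens (1,3) has a continuous p-orbital overlap around the ring; 3 ring double bonds give 6 π electrons. 6 = 4(1)+2, so it is aromatic (pyrimidine).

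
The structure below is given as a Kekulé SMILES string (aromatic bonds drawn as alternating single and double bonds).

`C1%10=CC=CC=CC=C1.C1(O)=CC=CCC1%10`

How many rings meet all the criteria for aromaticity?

0

The SMILES encodes an eight-membered carbon ring with four alternating C=C double bonds; a six-membered carbon ring with two conjugated C=C double bonds and two sp³ carbons.
The 8-membered ring has only sp² ring atoms; a planar conformation would have a fully conjugated π system of 8 electrons. But 8 = 4(2), which is 4n not 4n+2, so it is not aromatic (cyclooctatetraene) — cyclooctatetraene distorts into a non-planar tub to avoid antiaromaticity.
The 6-membered ring has two sp³ carbons, so it is not fully conjugated — not aromatic (1,3-cyclohexadiene).
None of the rings are aromatic. Total: 0.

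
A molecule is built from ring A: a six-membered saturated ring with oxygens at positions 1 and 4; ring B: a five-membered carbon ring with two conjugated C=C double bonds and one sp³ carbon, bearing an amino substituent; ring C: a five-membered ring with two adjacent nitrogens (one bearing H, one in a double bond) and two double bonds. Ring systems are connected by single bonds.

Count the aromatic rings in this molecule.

1

Ring A has only sp³ atoms, so it is not fully conjugated — not aromatic (1,4-dioxane).
Ring B has one sp³ carbon, so it is not fully conjugated — not aromatic (cyclopentadiene).
Ring C is fully conjugated (every ring atom contributes a p orbital); 2 ring double bonds (4 π electrons) plus a heteroatom lone pair (2) give 6 π electrons. 6 = 4(1)+2, so ring C is aromatic (pyrazole).
Aromatic: C. Total: 1.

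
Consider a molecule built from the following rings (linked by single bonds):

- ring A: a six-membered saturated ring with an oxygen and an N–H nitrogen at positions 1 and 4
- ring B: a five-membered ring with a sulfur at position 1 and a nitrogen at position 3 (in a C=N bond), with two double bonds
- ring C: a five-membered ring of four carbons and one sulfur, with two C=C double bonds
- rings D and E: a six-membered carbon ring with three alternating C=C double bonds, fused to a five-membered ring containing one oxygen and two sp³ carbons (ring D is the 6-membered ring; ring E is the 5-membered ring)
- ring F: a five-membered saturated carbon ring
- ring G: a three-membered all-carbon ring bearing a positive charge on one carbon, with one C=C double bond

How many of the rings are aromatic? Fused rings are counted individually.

Ring A has only sp³ atoms, so it is not fully conjugated — not aromatic (morpholine).
Ring B is planar and fully conjugated; 2 ring double bonds (4 π electrons) plus a heteroatom lone pair (2) give 6 π electrons. 6 = 4(1)+2, so ring B is aromatic (thiazole).
Ring C is fully conjugated (every ring atom contributes a p orbital); 2 ring double bonds (4 π electrons) plus a heteroatom lone pair (2) give 6 π electrons. 6 = 4(1)+2, so ring C is aromatic (thiophene).
Ring D has a continuous p-orbital overlap around the ring; 3 ring double bonds give 6 π electrons. 6 = 4(1)+2, so ring D is aromatic (benzene ring).
Ring E has two sp³ carbons, so it is not fully conjugated — not aromatic (oxolane ring).
Ring F has only sp³ atoms, so it is not fully conjugated — not aromatic (cyclopentane).
Ring G is fully conjugated (every ring atom contributes a p orbital); 1 ring double bond (2 π electrons) plus the carbocation's empty p orbital (0, but keeps the ring conjugated) give 2 π electrons. Since 2 = 4n+2 (n=0), ring G is aromatic (cyclopropenyl cation).
Aromatic: B, C, D, G. Total: 4.

4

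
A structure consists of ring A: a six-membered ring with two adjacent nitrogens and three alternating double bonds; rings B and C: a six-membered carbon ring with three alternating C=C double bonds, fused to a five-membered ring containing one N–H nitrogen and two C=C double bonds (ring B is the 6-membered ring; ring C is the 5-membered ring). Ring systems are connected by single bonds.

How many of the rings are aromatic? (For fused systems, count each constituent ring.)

3

Ring A has a continuous p-orbital overlap around the ring; 3 ring double bonds give 6 π electrons. That satisfies 4n+2 with n=1, so ring A is aromatic (pyridazine).
Rings B and C form a fused bicyclic system (with one N–H) with 9 sp² atoms and 10 π electrons from ring double bonds plus a heteroatom lone pair. 10 = 4(2)+2, so the system is aromatic and both rings count as aromatic (indole).
Aromatic: A, B, C. Total: 3.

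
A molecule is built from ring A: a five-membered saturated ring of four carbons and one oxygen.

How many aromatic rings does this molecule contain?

Ring A has only sp³ atoms, so it is not fully conjugated — not aromatic (tetrahydrofuran).

0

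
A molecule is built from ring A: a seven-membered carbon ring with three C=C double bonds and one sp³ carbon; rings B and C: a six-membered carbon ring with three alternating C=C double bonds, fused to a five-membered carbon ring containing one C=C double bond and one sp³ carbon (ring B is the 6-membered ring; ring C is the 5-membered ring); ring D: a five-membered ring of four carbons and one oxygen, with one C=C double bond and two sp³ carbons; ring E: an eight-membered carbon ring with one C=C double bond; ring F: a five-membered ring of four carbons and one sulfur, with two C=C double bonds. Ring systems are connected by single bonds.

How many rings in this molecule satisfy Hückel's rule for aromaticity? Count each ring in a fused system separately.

2

Ring A has one sp³ carbon, so it is not fully conjugated — not aromatic (cycloheptatriene).
Ring B is planar and fully conjugated; 3 ring double bonds give 6 π electrons. That satisfies 4n+2 with n=1, so ring B is aromatic (benzene ring).
Ring C has one sp³ carbon, so it is not fully conjugated — not aromatic (cyclopentene ring).
Ring D has two sp³ carbons, so it is not fully conjugated — not aromatic (2,3-dihydrofuran).
Ring E has six sp³ carbons, so it is not fully conjugated — not aromatic (cyclooctene).
Ring F is fully conjugated (every ring atom contributes a p orbital); 2 ring double bonds (4 π electrons) plus a heteroatom lone pair (2) give 6 π electrons. 6 = 4(1)+2, so ring F is aromatic (thiophene).
Aromatic: B, F. Total: 2.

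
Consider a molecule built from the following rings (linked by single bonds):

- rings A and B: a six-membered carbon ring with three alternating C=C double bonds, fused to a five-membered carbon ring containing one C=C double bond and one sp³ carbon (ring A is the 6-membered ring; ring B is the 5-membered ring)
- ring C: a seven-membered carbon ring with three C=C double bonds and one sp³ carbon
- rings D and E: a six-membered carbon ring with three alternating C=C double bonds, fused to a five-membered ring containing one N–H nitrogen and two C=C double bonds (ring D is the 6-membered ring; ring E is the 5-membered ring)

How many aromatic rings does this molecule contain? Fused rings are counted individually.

Ring A is planar and fully conjugated; 3 ring double bonds give 6 π electrons. 6 = 4(1)+2, so ring A is aromatic (benzene ring).
Ring B has one sp³ carbon, so it is not fully conjugated — not aromatic (cyclopentene ring).
Ring C has one sp³ carbon, so it is not fully conjugated — not aromatic (cycloheptatriene).
Rings D and E form a fused bicyclic system (with one N–H) with 9 sp² atoms and 10 π electrons from ring double bonds plus a heteroatom lone pair. 10 = 4(2)+2, so the system is aromatic and both rings count as aromatic (indole).
Aromatic: A, D, E. Total: 3.

3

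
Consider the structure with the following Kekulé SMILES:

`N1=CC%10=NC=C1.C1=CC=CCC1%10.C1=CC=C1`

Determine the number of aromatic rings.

1

The SMILES encodes a six-membered ring with nitrogens at positions 1 and 4 and three alternating double bonds; a six-membered carbon ring with two conjugated C=C double bonds and two sp³ carbons; a four-membered carbon ring with two alternating C=C double bonds.
The 6-membered ring with two nitrogens (1,4) has a continuous p-orbital overlap around the ring; 3 ring double bonds give 6 π electrons. Since 6 = 4n+2 (n=1), it is aromatic (pyrazine).
The 6-membered ring has two sp³ carbons, so it is not fully conjugated — not aromatic (1,3-cyclohexadiene).
The 4-membered ring has only sp² ring atoms; a planar conformation would have a fully conjugated π system of 4 electrons. But 4 = 4(1), which is 4n not 4n+2, so it is not aromatic (cyclobutadiene) — cyclobutadiene is antiaromatic and distorts to a rectangle.
1 of the 3 rings is aromatic. Total: 1.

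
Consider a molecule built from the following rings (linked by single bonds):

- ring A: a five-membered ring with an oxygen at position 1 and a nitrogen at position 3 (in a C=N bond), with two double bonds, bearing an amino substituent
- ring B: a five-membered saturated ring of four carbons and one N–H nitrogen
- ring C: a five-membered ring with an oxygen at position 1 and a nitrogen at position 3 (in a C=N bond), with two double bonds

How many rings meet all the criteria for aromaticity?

2

Ring A is fully conjugated (every ring atom contributes a p orbital); 2 ring double bonds (4 π electrons) plus a heteroatom lone pair (2) give 6 π electrons. 6 = 4(1)+2, so ring A is aromatic (oxazole).
Ring B has only sp³ atoms, so it is not fully conjugated — not aromatic (pyrrolidine).
Ring C is planar and fully conjugated; 2 ring double bonds (4 π electrons) plus a heteroatom lone pair (2) give 6 π electrons. 6 = 4(1)+2, so ring C is aromatic (oxazole).
Aromatic: A, C. Total: 2.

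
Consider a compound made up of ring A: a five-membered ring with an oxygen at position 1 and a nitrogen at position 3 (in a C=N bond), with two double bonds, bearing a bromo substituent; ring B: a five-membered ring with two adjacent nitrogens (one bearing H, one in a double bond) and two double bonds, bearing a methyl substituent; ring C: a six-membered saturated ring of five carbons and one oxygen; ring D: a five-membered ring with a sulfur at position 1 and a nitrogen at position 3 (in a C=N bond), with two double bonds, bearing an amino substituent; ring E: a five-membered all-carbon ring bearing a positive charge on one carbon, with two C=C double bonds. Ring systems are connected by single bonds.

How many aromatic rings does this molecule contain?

Ring A is fully conjugated (every ring atom contributes a p orbital); 2 ring double bonds (4 π electrons) plus a heteroatom lone pair (2) give 6 π electrons. Since 6 = 4n+2 (n=1), ring A is aromatic (oxazole).
Ring B is planar and fully conjugated; 2 ring double bonds (4 π electrons) plus a heteroatom lone pair (2) give 6 π electrons. That satisfies 4n+2 with n=1, so ring B is aromatic (pyrazole).
Ring C has only sp³ atoms, so it is not fully conjugated — not aromatic (tetrahydropyran).
Ring D has a continuous p-orbital overlap around the ring; 2 ring double bonds (4 π electrons) plus a heteroatom lone pair (2) give 6 π electrons. Since 6 = 4n+2 (n=1), ring D is aromatic (thiazole).
Ring E has only sp² ring atoms; a planar conformation would have a fully conjugated π system of 4 electrons. But 4 = 4(1), which is 4n not 4n+2, so ring E is not aromatic (cyclopentadienyl cation).
Aromatic: A, B, D. Total: 3.

3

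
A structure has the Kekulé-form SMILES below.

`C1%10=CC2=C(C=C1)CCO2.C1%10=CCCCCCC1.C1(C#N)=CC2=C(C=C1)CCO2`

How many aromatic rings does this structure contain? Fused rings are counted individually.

2

The SMILES encodes a six-membered carbon ring with three alternating C=C double bonds, fused to a five-membered ring containing one oxygen and two sp³ carbons; an eight-membered carbon ring with one C=C double bond; a six-membered carbon ring with three alternating C=C double bonds, fused to a five-membered ring containing one oxygen and two sp³ carbons.
The 6-membered ring has a continuous p-orbital overlap around the ring; 3 ring double bonds give 6 π electrons. That satisfies 4n+2 with n=1, so it is aromatic (benzene ring).
The 5-membered ring with one oxygen has two sp³ carbons, so it is not fully conjugated — not aromatic (oxolane ring).
The 8-membered ring has six sp³ carbons, so it is not fully conjugated — not aromatic (cyclooctene).
The second 6-membered ring is planar and fully conjugated; 3 ring double bonds give 6 π electrons. Since 6 = 4n+2 (n=1), it is aromatic (benzene ring).
The second 5-membered ring with one oxygen has two sp³ carbons, so it is not fully conjugated — not aromatic (oxolane ring).
2 of the 5 rings are aromatic. Total: 2.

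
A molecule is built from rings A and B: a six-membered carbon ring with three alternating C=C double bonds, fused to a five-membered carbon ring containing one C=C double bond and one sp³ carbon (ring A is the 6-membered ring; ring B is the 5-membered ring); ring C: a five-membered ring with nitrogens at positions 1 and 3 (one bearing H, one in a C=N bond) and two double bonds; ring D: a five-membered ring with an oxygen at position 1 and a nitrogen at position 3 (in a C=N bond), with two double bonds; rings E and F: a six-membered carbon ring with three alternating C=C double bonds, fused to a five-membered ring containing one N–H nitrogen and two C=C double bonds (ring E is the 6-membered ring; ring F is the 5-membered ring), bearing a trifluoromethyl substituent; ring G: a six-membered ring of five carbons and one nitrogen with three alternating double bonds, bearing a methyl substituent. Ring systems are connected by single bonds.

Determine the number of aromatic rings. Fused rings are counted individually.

Ring A is planar and fully conjugated; 3 ring double bonds give 6 π electrons. That satisfies 4n+2 with n=1, so ring A is aromatic (benzene ring).
Ring B has one sp³ carbon, so it is not fully conjugated — not aromatic (cyclopentene ring).
Ring C is planar and fully conjugated; 2 ring double bonds (4 π electrons) plus a heteroatom lone pair (2) give 6 π electrons. Since 6 = 4n+2 (n=1), ring C is aromatic (imidazole).
Ring D is planar and fully conjugated; 2 ring double bonds (4 π electrons) plus a heteroatom lone pair (2) give 6 π electrons. That satisfies 4n+2 with n=1, so ring D is aromatic (oxazole).
Rings E and F form a fused bicyclic system (with one N–H) with 9 sp² atoms and 10 π electrons from ring double bonds plus a heteroatom lone pair. 10 = 4(2)+2, so the system is aromatic and both rings count as aromatic (indole).
Ring G is planar and fully conjugated; 3 ring double bonds give 6 π electrons. 6 = 4(1)+2, so ring G is aromatic (pyridine).
Aromatic: A, C, D, E, F, G. Total: 6.

6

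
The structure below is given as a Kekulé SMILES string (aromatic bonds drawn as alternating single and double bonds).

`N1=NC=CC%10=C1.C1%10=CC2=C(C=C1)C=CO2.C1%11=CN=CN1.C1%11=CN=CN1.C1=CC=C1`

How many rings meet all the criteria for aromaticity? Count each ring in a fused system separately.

The SMILES encodes a six-membered ring with two adjacent nitrogens and three alternating double bonds; a six-membered carbon ring with three alternating C=C double bonds, fused to a five-membered ring containing one oxygen and two C=C double bonds; a five-membered ring with nitrogens at positions 1 and 3 (one bearing H, one in a C=N bond) and two double bonds; a five-membered ring with nitrogens at positions 1 and 3 (one bearing H, one in a C=N bond) and two double bonds; a four-membered carbon ring with two alternating C=C double bonds.
The 6-membered ring with two nitrogens (1,2) has a continuous p-orbital overlap around the ring; 3 ring double bonds give 6 π electrons. 6 = 4(1)+2, so it is aromatic (pyridazine).
The fused 6/5-membered bicyclic (with one oxygen) is a single π system with 9 sp² atoms and 10 π electrons from ring double bonds plus a heteroatom lone pair. 10 = 4(2)+2, so the system is aromatic and both rings count as aromatic (benzofuran).
The 5-membered ring with two nitrogens (one N–H, one =N–) is fully conjugated (every ring atom contributes a p orbital); 2 ring double bonds (4 π electrons) plus a heteroatom lone pair (2) give 6 π electrons. That satisfies 4n+2 with n=1, so it is aromatic (imidazole).
The second 5-membered ring with two nitrogens (one N–H, one =N–) is planar and fully conjugated; 2 ring double bonds (4 π electrons) plus a heteroatom lone pair (2) give 6 π electrons. That satisfies 4n+2 with n=1, so it is aromatic (imidazole).
The 4-membered ring has only sp² ring atoms; a planar conformation would have a fully conjugated π system of 4 electrons. But 4 = 4(1), which is 4n not 4n+2, so it is not aromatic (cyclobutadiene) — cyclobutadiene is antiaromatic and distorts to a rectangle.
5 of the 6 rings are aromatic. Total: 5.

5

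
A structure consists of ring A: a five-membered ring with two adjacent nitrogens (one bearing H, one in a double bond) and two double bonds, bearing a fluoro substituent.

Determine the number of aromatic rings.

1

Ring A is planar and fully conjugated; 2 ring double bonds (4 π electrons) plus a heteroatom lone pair (2) give 6 π electrons. 6 = 4(1)+2, so ring A is aromatic (pyrazole).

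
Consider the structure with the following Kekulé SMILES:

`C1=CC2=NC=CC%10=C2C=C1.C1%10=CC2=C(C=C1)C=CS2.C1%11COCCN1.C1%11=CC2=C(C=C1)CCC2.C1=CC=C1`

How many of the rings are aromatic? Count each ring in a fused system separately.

5

The SMILES encodes two fused six-membered rings, each with three alternating double bonds; one ring is all carbon and the other has one ring nitrogen; a six-membered carbon ring with three alternating C=C double bonds, fused to a five-membered ring containing one sulfur and two C=C double bonds; a six-membered saturated ring with an oxygen and an N–H nitrogen at positions 1 and 4; a six-membered carbon ring with three alternating C=C double bonds, fused to a saturated five-membered carbon ring; a four-membered carbon ring with two alternating C=C double bonds.
The fused 6/6-membered bicyclic (with one nitrogen) is a single π system with 10 sp² atoms and 10 π electrons from ring double bonds. 10 = 4(2)+2, so the system is aromatic and both rings count as aromatic (quinoline).
The fused 6/5-membered bicyclic (with one sulfur) is a single π system with 9 sp² atoms and 10 π electrons from ring double bonds plus a heteroatom lone pair. 10 = 4(2)+2, so the system is aromatic and both rings count as aromatic (benzothiophene).
The 6-membered ring with one oxygen and one N–H (1,4) has only sp³ atoms, so it is not fully conjugated — not aromatic (morpholine).
The 6-membered ring is fully conjugated (every ring atom contributes a p orbital); 3 ring double bonds give 6 π electrons. 6 = 4(1)+2, so it is aromatic (benzene ring).
The 5-membered ring has three sp³ carbons, so it is not fully conjugated — not aromatic (cyclopentane ring).
The 4-membered ring has only sp² ring atoms; a planar conformation would have a fully conjugated π system of 4 electrons. But 4 = 4(1), which is 4n not 4n+2, so it is not aromatic (cyclobutadiene) — cyclobutadiene is antiaromatic and distorts to a rectangle.
5 of the 8 rings are aromatic. Total: 5.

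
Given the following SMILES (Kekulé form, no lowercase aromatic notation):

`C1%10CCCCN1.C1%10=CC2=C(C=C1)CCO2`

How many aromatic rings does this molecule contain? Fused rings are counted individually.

1

The SMILES encodes a six-membered saturated ring of five carbons and one N–H nitrogen; a six-membered carbon ring with three alternating C=C double bonds, fused to a five-membered ring containing one oxygen and two sp³ carbons.
The 6-membered ring with one N–H has only sp³ atoms, so it is not fully conjugated — not aromatic (piperidine).
The 6-membered ring is fully conjugated (every ring atom contributes a p orbital); 3 ring double bonds give 6 π electrons. 6 = 4(1)+2, so it is aromatic (benzene ring).
The 5-membered ring with one oxygen has two sp³ carbons, so it is not fully conjugated — not aromatic (oxolane ring).
1 of the 3 rings is aromatic. Total: 1.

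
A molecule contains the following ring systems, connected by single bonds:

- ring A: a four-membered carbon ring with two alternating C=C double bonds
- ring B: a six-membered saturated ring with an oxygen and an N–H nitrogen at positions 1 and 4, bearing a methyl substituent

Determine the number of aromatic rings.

Ring A has only sp² ring atoms; a planar conformation would have a fully conjugated π system of 4 electrons. But 4 = 4(1), which is 4n not 4n+2, so ring A is not aromatic (cyclobutadiene) — cyclobutadiene is antiaromatic and distorts to a rectangle.
Ring B has only sp³ atoms, so it is not fully conjugated — not aromatic (morpholine).
No ring is aromatic. Total: 0.

0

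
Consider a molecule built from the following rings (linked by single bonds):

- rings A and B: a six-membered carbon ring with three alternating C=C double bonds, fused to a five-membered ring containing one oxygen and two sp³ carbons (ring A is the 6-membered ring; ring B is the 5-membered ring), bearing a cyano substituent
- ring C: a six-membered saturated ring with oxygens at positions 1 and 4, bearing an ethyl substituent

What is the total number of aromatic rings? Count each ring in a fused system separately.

Ring A is fully conjugated (every ring atom contributes a p orbital); 3 ring double bonds give 6 π electrons. That satisfies 4n+2 with n=1, so ring A is aromatic (benzene ring).
Ring B has two sp³ carbons, so it is not fully conjugated — not aromatic (oxolane ring).
Ring C has only sp³ atoms, so it is not fully conjugated — not aromatic (1,4-dioxane).
Aromatic: A. Total: 1.

1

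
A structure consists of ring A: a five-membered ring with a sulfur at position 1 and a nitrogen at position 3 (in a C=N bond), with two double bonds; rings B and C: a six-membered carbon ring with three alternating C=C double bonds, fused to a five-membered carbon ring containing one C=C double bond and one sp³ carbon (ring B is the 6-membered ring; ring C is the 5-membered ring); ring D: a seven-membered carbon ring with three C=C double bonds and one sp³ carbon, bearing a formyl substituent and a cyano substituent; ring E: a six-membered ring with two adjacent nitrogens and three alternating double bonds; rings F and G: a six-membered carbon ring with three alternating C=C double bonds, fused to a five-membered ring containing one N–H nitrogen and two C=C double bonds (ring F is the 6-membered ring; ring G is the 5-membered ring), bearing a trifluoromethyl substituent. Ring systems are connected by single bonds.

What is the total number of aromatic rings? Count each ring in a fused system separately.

5

Ring A has a continuous p-orbital overlap around the ring; 2 ring double bonds (4 π electrons) plus a heteroatom lone pair (2) give 6 π electrons. That satisfies 4n+2 with n=1, so ring A is aromatic (thiazole).
Ring B has a continuous p-orbital overlap around the ring; 3 ring double bonds give 6 π electrons. That satisfies 4n+2 with n=1, so ring B is aromatic (benzene ring).
Ring C has one sp³ carbon, so it is not fully conjugated — not aromatic (cyclopentene ring).
Ring D has one sp³ carbon, so it is not fully conjugated — not aromatic (cycloheptatriene).
Ring E has a continuous p-orbital overlap around the ring; 3 ring double bonds give 6 π electrons. 6 = 4(1)+2, so ring E is aromatic (pyridazine).
Rings F and G form a fused bicyclic system (with one N–H) with 9 sp² atoms and 10 π electrons from ring double bonds plus a heteroatom lone pair. 10 = 4(2)+2, so the system is aromatic and both rings count as aromatic (indole).
Aromatic: A, B, E, F, G. Total: 5.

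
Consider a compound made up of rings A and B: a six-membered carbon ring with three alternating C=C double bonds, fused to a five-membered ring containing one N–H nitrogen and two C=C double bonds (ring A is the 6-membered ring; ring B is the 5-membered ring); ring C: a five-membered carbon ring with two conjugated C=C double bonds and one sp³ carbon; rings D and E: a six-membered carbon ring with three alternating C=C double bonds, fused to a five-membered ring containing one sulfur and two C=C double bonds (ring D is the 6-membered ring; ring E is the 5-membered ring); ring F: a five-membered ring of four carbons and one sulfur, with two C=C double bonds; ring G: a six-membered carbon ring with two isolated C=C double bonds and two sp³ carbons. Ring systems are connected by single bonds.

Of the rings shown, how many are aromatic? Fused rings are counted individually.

Rings A and B form a fused bicyclic system (with one N–H) with 9 sp² atoms and 10 π electrons from ring double bonds plus a heteroatom lone pair. 10 = 4(2)+2, so the system is aromatic and both rings count as aromatic (indole).
Ring C has one sp³ carbon, so it is not fully conjugated — not aromatic (cyclopentadiene).
Rings D and E form a fused bicyclic system (with one sulfur) with 9 sp² atoms and 10 π electrons from ring double bonds plus a heteroatom lone pair. 10 = 4(2)+2, so the system is aromatic and both rings count as aromatic (benzothiophene).
Ring F is fully conjugated (every ring atom contributes a p orbital); 2 ring double bonds (4 π electrons) plus a heteroatom lone pair (2) give 6 π electrons. That satisfies 4n+2 with n=1, so ring F is aromatic (thiophene).
Ring G has two sp³ carbons, so it is not fully conjugated — not aromatic (1,4-cyclohexadiene).
Aromatic: A, B, D, E, F. Total: 5.

5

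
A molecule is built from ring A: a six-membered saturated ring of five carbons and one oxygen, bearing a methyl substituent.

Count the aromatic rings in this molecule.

0

Ring A has only sp³ atoms, so it is not fully conjugated — not aromatic (tetrahydropyran).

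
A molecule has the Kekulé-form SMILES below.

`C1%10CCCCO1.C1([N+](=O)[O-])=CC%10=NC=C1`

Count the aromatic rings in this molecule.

1

The SMILES encodes a six-membered saturated ring of five carbons and one oxygen; a six-membered ring of five carbons and one nitrogen with three alternating double bonds.
The 6-membered ring with one oxygen has only sp³ atoms, so it is not fully conjugated — not aromatic (tetrahydropyran).
The 6-membered ring with one nitrogen has a continuous p-orbital overlap around the ring; 3 ring double bonds give 6 π electrons. That satisfies 4n+2 with n=1, so it is aromatic (pyridine).
1 of the 2 rings is aromatic. Total: 1.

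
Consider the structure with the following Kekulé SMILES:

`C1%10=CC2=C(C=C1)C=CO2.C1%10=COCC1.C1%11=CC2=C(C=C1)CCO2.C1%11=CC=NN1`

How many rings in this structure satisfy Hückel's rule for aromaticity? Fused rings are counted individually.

The SMILES encodes a six-membered carbon ring with three alternating C=C double bonds, fused to a five-membered ring containing one oxygen and two C=C double bonds; a five-membered ring of four carbons and one oxygen, with one C=C double bond and two sp³ carbons; a six-membered carbon ring with three alternating C=C double bonds, fused to a five-membered ring containing one oxygen and two sp³ carbons; a five-membered ring with two adjacent nitrogens (one bearing H, one in a double bond) and two double bonds.
The fused 6/5-membered bicyclic (with one oxygen) is a single π system with 9 sp² atoms and 10 π electrons from ring double bonds plus a heteroatom lone pair. 10 = 4(2)+2, so the system is aromatic and both rings count as aromatic (benzofuran).
The 5-membered ring with one oxygen has two sp³ carbons, so it is not fully conjugated — not aromatic (2,3-dihydrofuran).
The 6-membered ring is fully conjugated (every ring atom contributes a p orbital); 3 ring double bonds give 6 π electrons. 6 = 4(1)+2, so it is aromatic (benzene ring).
The second 5-membered ring with one oxygen has two sp³ carbons, so it is not fully conjugated — not aromatic (oxolane ring).
The 5-membered ring with two adjacent nitrogens (one N–H, one =N–) is planar and fully conjugated; 2 ring double bonds (4 π electrons) plus a heteroatom lone pair (2) give 6 π electrons. Since 6 = 4n+2 (n=1), it is aromatic (pyrazole).
4 of the 6 rings are aromatic. Total: 4.

4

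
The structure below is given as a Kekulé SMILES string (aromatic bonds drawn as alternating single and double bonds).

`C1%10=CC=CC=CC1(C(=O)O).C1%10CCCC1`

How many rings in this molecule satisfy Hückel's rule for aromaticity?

0

The SMILES encodes a seven-membered carbon ring with three C=C double bonds and one sp³ carbon; a five-membered saturated carbon ring.
The 7-membered ring has one sp³ carbon, so it is not fully conjugated — not aromatic (cycloheptatriene).
The 5-membered ring has only sp³ atoms, so it is not fully conjugated — not aromatic (cyclopentane).
None of the rings are aromatic. Total: 0.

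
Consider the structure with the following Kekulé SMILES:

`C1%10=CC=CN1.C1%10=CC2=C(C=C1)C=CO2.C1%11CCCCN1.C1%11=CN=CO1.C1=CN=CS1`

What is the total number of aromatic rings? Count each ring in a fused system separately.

The SMILES encodes a five-membered ring of four carbons and one nitrogen bearing a hydrogen, with two C=C double bonds; a six-membered carbon ring with three alternating C=C double bonds, fused to a five-membered ring containing one oxygen and two C=C double bonds; a six-membered saturated ring of five carbons and one N–H nitrogen; a five-membered ring with an oxygen at position 1 and a nitrogen at position 3 (in a C=N bond), with two double bonds; a five-membered ring with a sulfur at position 1 and a nitrogen at position 3 (in a C=N bond), with two double bonds.
The 5-membered ring with one N–H has a continuous p-orbital overlap around the ring; 2 ring double bonds (4 π electrons) plus a heteroatom lone pair (2) give 6 π electrons. Since 6 = 4n+2 (n=1), it is aromatic (pyrrole).
The fused 6/5-membered bicyclic (with one oxygen) is a single π system with 9 sp² atoms and 10 π electrons from ring double bonds plus a heteroatom lone pair. 10 = 4(2)+2, so the system is aromatic and both rings count as aromatic (benzofuran).
The 6-membered ring with one N–H has only sp³ atoms, so it is not fully conjugated — not aromatic (piperidine).
The 5-membered ring with one oxygen and one =N– has a continuous p-orbital overlap around the ring; 2 ring double bonds (4 π electrons) plus a heteroatom lone pair (2) give 6 π electrons. Since 6 = 4n+2 (n=1), it is aromatic (oxazole).
The 5-membered ring with one sulfur and one =N– has a continuous p-orbital overlap around the ring; 2 ring double bonds (4 π electrons) plus a heteroatom lone pair (2) give 6 π electrons. That satisfies 4n+2 with n=1, so it is aromatic (thiazole).
5 of the 6 rings are aromatic. Total: 5.

5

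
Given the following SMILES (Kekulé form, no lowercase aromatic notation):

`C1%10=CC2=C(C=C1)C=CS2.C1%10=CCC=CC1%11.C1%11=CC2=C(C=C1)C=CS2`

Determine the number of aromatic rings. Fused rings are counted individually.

4

The SMILES encodes a six-membered carbon ring with three alternating C=C double bonds, fused to a five-membered ring containing one sulfur and two C=C double bonds; a six-membered carbon ring with two isolated C=C double bonds and two sp³ carbons; a six-membered carbon ring with three alternating C=C double bonds, fused to a five-membered ring containing one sulfur and two C=C double bonds.
The fused 6/5-membered bicyclic (with one sulfur) is a single π system with 9 sp² atoms and 10 π electrons from ring double bonds plus a heteroatom lone pair. 10 = 4(2)+2, so the system is aromatic and both rings count as aromatic (benzothiophene).
The 6-membered ring has two sp³ carbons, so it is not fully conjugated — not aromatic (1,4-cyclohexadiene).
The fused 6/5-membered bicyclic (with one sulfur) is a single π system with 9 sp² atoms and 10 π electrons from ring double bonds plus a heteroatom lone pair. 10 = 4(2)+2, so the system is aromatic and both rings count as aromatic (benzothiophene).
4 of the 5 rings are aromatic. Total: 4.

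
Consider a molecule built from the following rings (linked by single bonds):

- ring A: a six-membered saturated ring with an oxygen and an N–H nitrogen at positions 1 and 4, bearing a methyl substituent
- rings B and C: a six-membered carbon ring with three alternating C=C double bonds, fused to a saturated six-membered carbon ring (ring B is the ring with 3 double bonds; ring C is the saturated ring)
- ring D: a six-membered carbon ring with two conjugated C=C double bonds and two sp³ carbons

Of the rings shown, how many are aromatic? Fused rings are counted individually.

1

Ring A has only sp³ atoms, so it is not fully conjugated — not aromatic (morpholine).
Ring B has a continuous p-orbital overlap around the ring; 3 ring double bonds give 6 π electrons. That satisfies 4n+2 with n=1, so ring B is aromatic (benzene ring).
Ring C has four sp³ carbons, so it is not fully conjugated — not aromatic (cyclohexane ring).
Ring D has two sp³ carbons, so it is not fully conjugated — not aromatic (1,3-cyclohexadiene).
Aromatic: B. Total: 1.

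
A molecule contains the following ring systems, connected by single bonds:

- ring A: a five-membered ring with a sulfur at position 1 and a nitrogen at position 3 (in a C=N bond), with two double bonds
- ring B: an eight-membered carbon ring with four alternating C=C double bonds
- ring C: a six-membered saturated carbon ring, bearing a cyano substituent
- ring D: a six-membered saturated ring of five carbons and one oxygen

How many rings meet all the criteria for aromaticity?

1

Ring A is fully conjugated (every ring atom contributes a p orbital); 2 ring double bonds (4 π electrons) plus a heteroatom lone pair (2) give 6 π electrons. Since 6 = 4n+2 (n=1), ring A is aromatic (thiazole).
Ring B has only sp² ring atoms; a planar conformation would have a fully conjugated π system of 8 electrons. But 8 = 4(2), which is 4n not 4n+2, so ring B is not aromatic (cyclooctatetraene) — cyclooctatetraene distorts into a non-planar tub to avoid antiaromaticity.
Ring C has only sp³ atoms, so it is not fully conjugated — not aromatic (cyclohexane).
Ring D has only sp³ atoms, so it is not fully conjugated — not aromatic (tetrahydropyran).
Aromatic: A. Total: 1.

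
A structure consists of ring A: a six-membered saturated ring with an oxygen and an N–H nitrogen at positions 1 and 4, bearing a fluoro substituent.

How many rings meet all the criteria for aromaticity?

0

Ring A has only sp³ atoms, so it is not fully conjugated — not aromatic (morpholine).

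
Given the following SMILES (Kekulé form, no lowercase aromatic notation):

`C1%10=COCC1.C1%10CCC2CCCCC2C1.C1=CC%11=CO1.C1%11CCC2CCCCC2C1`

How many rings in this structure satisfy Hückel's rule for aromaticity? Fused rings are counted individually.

1

The SMILES encodes a five-membered ring of four carbons and one oxygen, with one C=C double bond and two sp³ carbons; two fused six-membered saturated carbon rings; a five-membered ring of four carbons and one oxygen, with two C=C double bonds; two fused six-membered saturated carbon rings.
The 5-membered ring with one oxygen has two sp³ carbons, so it is not fully conjugated — not aromatic (2,3-dihydrofuran).
The 6-membered ring has only sp³ atoms, so it is not fully conjugated — not aromatic (cyclohexane ring).
The second 6-membered ring has only sp³ atoms, so it is not fully conjugated — not aromatic (cyclohexane ring).
The second 5-membered ring with one oxygen is fully conjugated (every ring atom contributes a p orbital); 2 ring double bonds (4 π electrons) plus a heteroatom lone pair (2) give 6 π electrons. That satisfies 4n+2 with n=1, so it is aromatic (furan).
The third 6-membered ring has only sp³ atoms, so it is not fully conjugated — not aromatic (cyclohexane ring).
The fourth 6-membered ring has only sp³ atoms, so it is not fully conjugated — not aromatic (cyclohexane ring).
1 of the 6 rings is aromatic. Total: 1.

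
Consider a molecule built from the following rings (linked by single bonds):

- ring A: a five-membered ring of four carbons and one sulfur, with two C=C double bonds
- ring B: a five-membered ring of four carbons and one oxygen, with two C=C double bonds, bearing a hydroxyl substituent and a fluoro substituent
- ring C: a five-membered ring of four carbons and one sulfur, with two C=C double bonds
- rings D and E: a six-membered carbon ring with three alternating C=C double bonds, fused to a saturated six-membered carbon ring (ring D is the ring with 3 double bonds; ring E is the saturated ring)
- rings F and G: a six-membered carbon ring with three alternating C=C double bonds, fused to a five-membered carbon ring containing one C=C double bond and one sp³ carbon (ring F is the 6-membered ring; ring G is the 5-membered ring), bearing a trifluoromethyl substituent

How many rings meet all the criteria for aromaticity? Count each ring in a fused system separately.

Ring A is planar and fully conjugated; 2 ring double bonds (4 π electrons) plus a heteroatom lone pair (2) give 6 π electrons. Since 6 = 4n+2 (n=1), ring A is aromatic (thiophene).
Ring B is fully conjugated (every ring atom contributes a p orbital); 2 ring double bonds (4 π electrons) plus a heteroatom lone pair (2) give 6 π electrons. That satisfies 4n+2 with n=1, so ring B is aromatic (furan).
Ring C is fully conjugated (every ring atom contributes a p orbital); 2 ring double bonds (4 π electrons) plus a heteroatom lone pair (2) give 6 π electrons. Since 6 = 4n+2 (n=1), ring C is aromatic (thiophene).
Ring D is planar and fully conjugated; 3 ring double bonds give 6 π electrons. That satisfies 4n+2 with n=1, so ring D is aromatic (benzene ring).
Ring E has four sp³ carbons, so it is not fully conjugated — not aromatic (cyclohexane ring).
Ring F is fully conjugated (every ring atom contributes a p orbital); 3 ring double bonds give 6 π electrons. 6 = 4(1)+2, so ring F is aromatic (benzene ring).
Ring G has one sp³ carbon, so it is not fully conjugated — not aromatic (cyclopentene ring).
Aromatic: A, B, C, D, F. Total: 5.

5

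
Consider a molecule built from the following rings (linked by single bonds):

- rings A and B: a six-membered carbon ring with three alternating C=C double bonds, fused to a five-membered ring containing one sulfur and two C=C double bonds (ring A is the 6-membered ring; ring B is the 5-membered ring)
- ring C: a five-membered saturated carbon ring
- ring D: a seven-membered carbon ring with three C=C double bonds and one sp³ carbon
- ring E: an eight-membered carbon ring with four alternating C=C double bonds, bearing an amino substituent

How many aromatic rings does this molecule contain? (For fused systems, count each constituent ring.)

2

Rings A and B form a fused bicyclic system (with one sulfur) with 9 sp² atoms and 10 π electrons from ring double bonds plus a heteroatom lone pair. 10 = 4(2)+2, so the system is aromatic and both rings count as aromatic (benzothiophene).
Ring C has only sp³ atoms, so it is not fully conjugated — not aromatic (cyclopentane).
Ring D has one sp³ carbon, so it is not fully conjugated — not aromatic (cycloheptatriene).
Ring E has only sp² ring atoms; a planar conformation would have a fully conjugated π system of 8 electrons. But 8 = 4(2), which is 4n not 4n+2, so ring E is not aromatic (cyclooctatetraene) — cyclooctatetraene distorts into a non-planar tub to avoid antiaromaticity.
Aromatic: A, B. Total: 2.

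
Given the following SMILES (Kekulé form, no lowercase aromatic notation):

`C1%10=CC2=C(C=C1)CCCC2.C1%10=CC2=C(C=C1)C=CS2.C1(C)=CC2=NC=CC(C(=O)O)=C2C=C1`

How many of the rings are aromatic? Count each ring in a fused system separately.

The SMILES encodes a six-membered carbon ring with three alternating C=C double bonds, fused to a saturated six-membered carbon ring; a six-membered carbon ring with three alternating C=C double bonds, fused to a five-membered ring containing one sulfur and two C=C double bonds; two fused six-membered rings, each with three alternating double bonds; one ring is all carbon and the other has one ring nitrogen.
The 6-membered ring is fully conjugated (every ring atom contributes a p orbital); 3 ring double bonds give 6 π electrons. That satisfies 4n+2 with n=1, so it is aromatic (benzene ring).
The second 6-membered ring has four sp³ carbons, so it is not fully conjugated — not aromatic (cyclohexane ring).
The fused 6/5-membered bicyclic (with one sulfur) is a single π system with 9 sp² atoms and 10 π electrons from ring double bonds plus a heteroatom lone pair. 10 = 4(2)+2, so the system is aromatic and both rings count as aromatic (benzothiophene).
The fused 6/6-membered bicyclic (with one nitrogen) is a single π system with 10 sp² atoms and 10 π electrons from ring double bonds. 10 = 4(2)+2, so the system is aromatic and both rings count as aromatic (quinoline).
5 of the 6 rings are aromatic. Total: 5.

5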